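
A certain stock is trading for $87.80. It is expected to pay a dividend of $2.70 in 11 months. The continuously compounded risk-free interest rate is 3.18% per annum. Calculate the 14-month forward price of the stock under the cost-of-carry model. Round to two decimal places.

$88.40

PV(dividends) I = 2.70·e^(−0.0318·11/12)
I = 2.6224
F = (S − I)·e^(rT) = (87.80 − 2.6224) · e^(0.0318·14/12)
= 85.1776 · e^0.037100 = 85.1776 × 1.037797 = $88.40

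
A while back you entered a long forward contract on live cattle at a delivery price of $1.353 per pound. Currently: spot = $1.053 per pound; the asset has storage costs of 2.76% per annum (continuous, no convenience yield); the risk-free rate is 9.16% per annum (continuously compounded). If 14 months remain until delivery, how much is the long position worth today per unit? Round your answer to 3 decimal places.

Current fair forward for the remaining 14 months: F = S·e^((r + u)·T), (r + u) = 0.0916 + 0.0276 = 0.1192
F = 1.053 · e^(0.1192 × 14/12) = 1.053 × 1.149201 = 1.2101
Value of long forward = (F − K)·e^(−rT) = (1.2101 − 1.353) · e^(−0.0916·14/12)
= -0.1429 × 0.898645 = -0.128

-$0.128 per pound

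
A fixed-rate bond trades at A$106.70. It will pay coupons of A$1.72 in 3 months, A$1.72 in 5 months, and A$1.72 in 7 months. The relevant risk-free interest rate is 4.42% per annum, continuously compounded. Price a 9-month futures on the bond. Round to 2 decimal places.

A$105.06

PV(coupons) I = 1.72·e^(−0.0442·3/12) + 1.72·e^(−0.0442·5/12) + 1.72·e^(−0.0442·7/12)
I = 1.7011 + 1.6886 + 1.6762 = 5.0659
F = (S − I)·e^(rT) = (106.70 − 5.0659) · e^(0.0442·9/12)
= 101.6341 · e^0.033150 = 101.6341 × 1.033706 = A$105.06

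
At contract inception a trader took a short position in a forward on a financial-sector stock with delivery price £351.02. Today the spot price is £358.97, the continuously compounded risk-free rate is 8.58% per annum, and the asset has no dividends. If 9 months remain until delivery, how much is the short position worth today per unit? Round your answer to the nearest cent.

-£29.83

Current fair forward for the remaining 9 months: F = S·e^(r·T), r = 0.0858
F = 358.97 · e^(0.0858 × 9/12) = 358.97 × 1.066466 = 382.8293
Value of long forward = (F − K)·e^(−rT) = (382.8293 − 351.02) · e^(−0.0858·9/12)
= 31.8093 × 0.937677 = 29.83
Short position value = −(long value) = -£29.83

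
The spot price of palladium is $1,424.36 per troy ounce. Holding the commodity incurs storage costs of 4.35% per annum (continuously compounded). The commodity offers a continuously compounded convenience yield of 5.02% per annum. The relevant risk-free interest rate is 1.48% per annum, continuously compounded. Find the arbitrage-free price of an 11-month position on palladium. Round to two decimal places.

Net carry = r + u − y = 0.0148 + 0.0435 − 0.0502 = 0.0081
F = S·e^((r+u−y)T) = 1424.36 · e^(0.0081 × 11/12) = 1424.36 · e^0.00742500
= 1424.36 × 1.00745263 = $1,434.98 per troy ounce

$1,434.98 per troy ounce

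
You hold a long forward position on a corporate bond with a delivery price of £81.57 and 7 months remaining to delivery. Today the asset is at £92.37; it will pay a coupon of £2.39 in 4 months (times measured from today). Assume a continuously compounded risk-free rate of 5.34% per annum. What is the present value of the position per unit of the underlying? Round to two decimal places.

PV(remaining coupons) I = 2.39·e^(−0.0534·4/12) = 2.3478
Current forward F = (S − I)·e^(rT) = (92.37 − 2.3478)·e^(0.0534·7/12) = 90.0222 × 1.031640 = 92.8705
Value (long) = (F − K)·e^(−rT) = (92.8705 − 81.57) × 0.969330 = 10.9539
Value = £10.95

£10.95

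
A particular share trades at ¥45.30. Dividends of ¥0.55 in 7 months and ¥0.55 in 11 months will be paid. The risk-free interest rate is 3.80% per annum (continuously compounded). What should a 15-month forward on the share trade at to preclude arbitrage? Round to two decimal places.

¥46.38

PV(dividends) I = 0.55·e^(−0.0380·7/12) + 0.55·e^(−0.0380·11/12)
I = 0.5379 + 0.5312 = 1.0691
F = (S − I)·e^(rT) = (45.30 − 1.0691) · e^(0.0380·15/12)
= 44.2309 · e^0.047500 = 44.2309 × 1.048646 = ¥46.38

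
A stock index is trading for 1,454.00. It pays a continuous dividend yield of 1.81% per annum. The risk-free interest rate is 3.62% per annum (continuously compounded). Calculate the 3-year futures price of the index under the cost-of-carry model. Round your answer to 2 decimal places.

F = S·e^((r − q)T) = 1454.00 · e^((0.0362 − 0.0181) × 3)
= 1454.00 · e^0.05430000 = 1454.00 × 1.05580130
F = 1,535.14

1,535.14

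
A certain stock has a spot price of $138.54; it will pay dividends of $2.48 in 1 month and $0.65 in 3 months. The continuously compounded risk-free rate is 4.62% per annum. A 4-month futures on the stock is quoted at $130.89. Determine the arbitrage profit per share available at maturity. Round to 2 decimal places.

PV(dividends) I = 2.48·e^(−0.0462·1/12) + 0.65·e^(−0.0462·3/12) = 3.1130
Fair futures F* = (S − I)·e^(rT) = (138.54 − 3.1130)·e^0.015400 = 135.4270 × 1.015519 = 137.5287
Market $130.89 < fair 137.5287: forward underpriced → reverse cash-and-carry (short the stock, invest proceeds at r, pay the dividends, go long the forward).
Profit at T = |F_mkt − F*| = |130.89 − 137.5287| = $6.64 per share

$6.64 per share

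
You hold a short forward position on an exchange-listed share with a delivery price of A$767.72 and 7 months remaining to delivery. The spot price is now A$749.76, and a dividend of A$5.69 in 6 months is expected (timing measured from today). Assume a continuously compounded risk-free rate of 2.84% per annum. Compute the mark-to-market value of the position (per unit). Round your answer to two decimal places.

PV(remaining dividends) I = 5.69·e^(−0.0284·6/12) = 5.6098
Current forward F = (S − I)·e^(rT) = (749.76 − 5.6098)·e^(0.0284·7/12) = 744.1502 × 1.016705 = 756.5812
Value (long) = (F − K)·e^(−rT) = (756.5812 − 767.72) × 0.983570 = -10.9558
Short position value = −(long value) = A$10.96

A$10.96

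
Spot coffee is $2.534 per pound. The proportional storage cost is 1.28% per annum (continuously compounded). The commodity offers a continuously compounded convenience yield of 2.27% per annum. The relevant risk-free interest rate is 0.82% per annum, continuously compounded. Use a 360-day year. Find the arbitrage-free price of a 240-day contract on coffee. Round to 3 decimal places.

$2.531 per pound

Net carry = r + u − y = 0.0082 + 0.0128 − 0.0227 = -0.0017
F = S·e^((r+u−y)T) = 2.534 · e^(-0.0017 × 240/360) = 2.534 · e^-0.001133
= 2.534 × 0.998868 = $2.531 per pound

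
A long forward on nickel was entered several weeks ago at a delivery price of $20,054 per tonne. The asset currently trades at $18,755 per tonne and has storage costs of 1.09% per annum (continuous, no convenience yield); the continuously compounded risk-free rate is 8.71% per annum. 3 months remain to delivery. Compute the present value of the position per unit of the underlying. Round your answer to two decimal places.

-$815.87 per tonne

Current fair forward for the remaining 3 months: F = S·e^((r + u)·T), (r + u) = 0.0871 + 0.0109 = 0.0980
F = 18755 · e^(0.0980 × 3/12) = 18755 × 1.02480259 = 19220.1726
Value of long forward = (F − K)·e^(−rT) = (19220.1726 − 20054) · e^(−0.0871·3/12)
= -833.8274 × 0.97846036 = -815.87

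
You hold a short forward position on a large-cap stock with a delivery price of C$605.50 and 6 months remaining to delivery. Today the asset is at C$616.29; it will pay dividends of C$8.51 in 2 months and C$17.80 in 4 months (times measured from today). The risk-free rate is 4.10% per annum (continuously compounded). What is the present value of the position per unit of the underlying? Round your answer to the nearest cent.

C$2.93

PV(remaining dividends) I = 8.51·e^(−0.0410·2/12) + 17.80·e^(−0.0410·4/12) = 26.0104
Current forward F = (S − I)·e^(rT) = (616.29 − 26.0104)·e^(0.0410·6/12) = 590.2796 × 1.020712 = 602.5055
Value (long) = (F − K)·e^(−rT) = (602.5055 − 605.50) × 0.979709 = -2.9337
Short position value = −(long value) = C$2.93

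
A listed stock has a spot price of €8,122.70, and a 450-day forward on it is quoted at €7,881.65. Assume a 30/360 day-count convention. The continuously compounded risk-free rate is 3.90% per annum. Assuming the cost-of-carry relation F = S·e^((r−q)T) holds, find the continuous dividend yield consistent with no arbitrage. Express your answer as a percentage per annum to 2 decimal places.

6.31%

From F = S·e^((r−q)T): (r − q) = ln(F/S)/T
ln(7881.65/8122.70) = ln(0.970324) = -0.030125
(r − q) = -0.030125 / (450/360) = -0.024100
q = r − ln(F/S)/T = 0.0390 + 0.024100 = 0.063100
q = 6.31%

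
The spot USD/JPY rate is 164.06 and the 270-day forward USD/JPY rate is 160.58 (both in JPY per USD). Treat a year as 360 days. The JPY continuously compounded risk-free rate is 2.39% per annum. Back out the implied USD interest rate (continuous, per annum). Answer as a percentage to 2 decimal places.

F = S·e^((r_JPY − r_USD)T) ⇒ r_USD = r_JPY − ln(F/S)/T
ln(160.58/164.06) = -0.021440; /(270/360) = -0.028587
r_USD = 0.0239 + 0.028587 = 0.052487
r_USD = 5.25%

5.25%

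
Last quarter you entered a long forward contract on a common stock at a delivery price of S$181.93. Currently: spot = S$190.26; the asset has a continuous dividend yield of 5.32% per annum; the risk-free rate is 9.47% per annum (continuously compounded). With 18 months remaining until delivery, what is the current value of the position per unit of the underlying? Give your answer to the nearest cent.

S$17.83

Current fair forward for the remaining 18 months: F = S·e^((r − q)·T), (r − q) = 0.0947 − 0.0532 = 0.0415
F = 190.26 · e^(0.0415 × 18/12) = 190.26 × 1.064228 = 202.4800
Value of long forward = (F − K)·e^(−rT) = (202.4800 − 181.93) · e^(−0.0947·18/12)
= 20.5500 × 0.867578 = 17.83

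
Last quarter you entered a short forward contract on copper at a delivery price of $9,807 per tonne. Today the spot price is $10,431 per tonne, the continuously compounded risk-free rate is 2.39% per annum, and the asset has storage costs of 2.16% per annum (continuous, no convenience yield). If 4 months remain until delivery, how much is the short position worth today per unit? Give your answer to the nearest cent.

Current fair forward for the remaining 4 months: F = S·e^((r + u)·T), (r + u) = 0.0239 + 0.0216 = 0.0455
F = 10431 · e^(0.0455 × 4/12) = 10431 × 1.01528226 = 10590.4093
Value of long forward = (F − K)·e^(−rT) = (10590.4093 − 9807) · e^(−0.0239·4/12)
= 783.4093 × 0.99206498 = 777.19
Short position value = −(long value) = -$777.19

-$777.19 per tonne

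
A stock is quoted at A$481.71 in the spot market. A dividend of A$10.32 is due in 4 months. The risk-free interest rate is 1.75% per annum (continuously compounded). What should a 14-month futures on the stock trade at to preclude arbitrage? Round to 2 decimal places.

A$481.17

PV(dividends) I = 10.32·e^(−0.0175·4/12)
I = 10.2600
F = (S − I)·e^(rT) = (481.71 − 10.2600) · e^(0.0175·14/12)
= 471.4500 · e^0.020417 = 471.4500 × 1.020627 = A$481.17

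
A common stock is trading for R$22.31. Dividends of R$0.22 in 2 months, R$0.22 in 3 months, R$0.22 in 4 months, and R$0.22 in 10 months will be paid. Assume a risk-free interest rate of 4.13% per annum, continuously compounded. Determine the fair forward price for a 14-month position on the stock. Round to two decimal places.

PV(dividends) I = 0.22·e^(−0.0413·2/12) + 0.22·e^(−0.0413·3/12) + 0.22·e^(−0.0413·4/12) + 0.22·e^(−0.0413·10/12)
I = 0.2185 + 0.2177 + 0.2170 + 0.2126 = 0.8658
F = (S − I)·e^(rT) = (22.31 − 0.8658) · e^(0.0413·14/12)
= 21.4442 · e^0.048183 = 21.4442 × 1.049363 = R$22.50

R$22.50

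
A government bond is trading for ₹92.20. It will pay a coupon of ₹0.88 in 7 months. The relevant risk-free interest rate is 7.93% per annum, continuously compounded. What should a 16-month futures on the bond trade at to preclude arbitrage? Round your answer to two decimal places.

₹101.55

PV(coupons) I = 0.88·e^(−0.0793·7/12)
I = 0.8402
F = (S − I)·e^(rT) = (92.20 − 0.8402) · e^(0.0793·16/12)
= 91.3598 · e^0.105733 = 91.3598 × 1.111525 = ₹101.55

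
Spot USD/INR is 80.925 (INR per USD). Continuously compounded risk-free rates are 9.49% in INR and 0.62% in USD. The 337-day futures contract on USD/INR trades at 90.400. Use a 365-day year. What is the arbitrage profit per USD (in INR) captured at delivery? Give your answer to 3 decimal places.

2.569 per USD (in INR)

Fair futures: F* = S·e^(carry·T), with carry = (r_INR − r_USD) = 0.0949 − 0.0062 = 0.0887
F* = 80.925 · e^(0.0887 × 337/365) = 80.925 · e^0.081896 = 80.925 × 1.085343 = 87.8314
Market 90.400 > fair 87.8314: forward overpriced → cash-and-carry (buy spot, short the forward).
At maturity, profit = |F_mkt − F*| = |90.400 − 87.8314| = 2.569 per USD (in INR)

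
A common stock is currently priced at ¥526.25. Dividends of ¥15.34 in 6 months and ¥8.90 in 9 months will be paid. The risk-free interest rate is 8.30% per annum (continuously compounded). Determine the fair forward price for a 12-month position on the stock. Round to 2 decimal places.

PV(dividends) I = 15.34·e^(−0.0830·6/12) + 8.90·e^(−0.0830·9/12)
I = 14.7164 + 8.3629 = 23.0793
F = (S − I)·e^(rT) = (526.25 − 23.0793) · e^(0.0830·12/12)
= 503.1707 · e^0.083000 = 503.1707 × 1.086542 = ¥546.72

¥546.72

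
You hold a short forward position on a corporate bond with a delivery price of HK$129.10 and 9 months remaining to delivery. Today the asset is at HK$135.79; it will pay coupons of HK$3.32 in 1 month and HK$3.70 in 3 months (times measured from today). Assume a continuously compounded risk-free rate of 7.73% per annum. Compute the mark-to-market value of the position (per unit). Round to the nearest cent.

PV(remaining coupons) I = 3.32·e^(−0.0773·1/12) + 3.70·e^(−0.0773·3/12) = 6.9279
Current forward F = (S − I)·e^(rT) = (135.79 − 6.9279)·e^(0.0773·9/12) = 128.8621 × 1.059689 = 136.5537
Value (long) = (F − K)·e^(−rT) = (136.5537 − 129.10) × 0.943674 = 7.0339
Short position value = −(long value) = -HK$7.03

-HK$7.03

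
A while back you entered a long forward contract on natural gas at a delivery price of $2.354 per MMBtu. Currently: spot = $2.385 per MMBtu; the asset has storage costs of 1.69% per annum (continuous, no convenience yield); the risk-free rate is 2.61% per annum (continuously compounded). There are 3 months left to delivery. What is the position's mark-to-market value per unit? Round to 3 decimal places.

Current fair forward for the remaining 3 months: F = S·e^((r + u)·T), (r + u) = 0.0261 + 0.0169 = 0.0430
F = 2.385 · e^(0.0430 × 3/12) = 2.385 × 1.010808 = 2.4108
Value of long forward = (F − K)·e^(−rT) = (2.4108 − 2.354) · e^(−0.0261·3/12)
= 0.0568 × 0.993496 = 0.056

$0.056 per MMBtu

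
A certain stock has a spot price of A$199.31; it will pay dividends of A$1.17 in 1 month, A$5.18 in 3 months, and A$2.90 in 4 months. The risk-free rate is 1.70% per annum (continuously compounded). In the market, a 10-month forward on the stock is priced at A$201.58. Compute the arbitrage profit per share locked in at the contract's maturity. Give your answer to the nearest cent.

A$8.77 per share

PV(dividends) I = 1.17·e^(−0.0170·1/12) + 5.18·e^(−0.0170·3/12) + 2.90·e^(−0.0170·4/12) = 9.2100
Fair forward F* = (S − I)·e^(rT) = (199.31 − 9.2100)·e^0.014167 = 190.1000 × 1.014268 = 192.8123
Market A$201.58 > fair 192.8123: forward overpriced → cash-and-carry (borrow at r, buy the stock and collect the dividends, short the forward).
Profit at T = |F_mkt − F*| = |201.58 − 192.8123| = A$8.77 per share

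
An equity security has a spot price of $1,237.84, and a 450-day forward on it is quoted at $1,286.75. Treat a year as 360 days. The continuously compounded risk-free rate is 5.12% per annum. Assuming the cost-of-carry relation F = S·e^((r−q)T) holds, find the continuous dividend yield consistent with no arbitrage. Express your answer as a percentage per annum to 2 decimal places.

2.02%

From F = S·e^((r−q)T): (r − q) = ln(F/S)/T
ln(1286.75/1237.84) = ln(1.039512) = 0.038751
(r − q) = 0.038751 / (450/360) = 0.031001
q = r − ln(F/S)/T = 0.0512 − 0.031001 = 0.020199
q = 2.02%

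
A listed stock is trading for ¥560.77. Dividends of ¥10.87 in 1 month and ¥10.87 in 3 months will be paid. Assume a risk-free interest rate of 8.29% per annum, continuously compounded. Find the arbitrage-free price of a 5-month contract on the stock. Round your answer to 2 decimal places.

¥558.28

PV(dividends) I = 10.87·e^(−0.0829·1/12) + 10.87·e^(−0.0829·3/12)
I = 10.7952 + 10.6470 = 21.4422
F = (S − I)·e^(rT) = (560.77 − 21.4422) · e^(0.0829·5/12)
= 539.3278 · e^0.034542 = 539.3278 × 1.035146 = ¥558.28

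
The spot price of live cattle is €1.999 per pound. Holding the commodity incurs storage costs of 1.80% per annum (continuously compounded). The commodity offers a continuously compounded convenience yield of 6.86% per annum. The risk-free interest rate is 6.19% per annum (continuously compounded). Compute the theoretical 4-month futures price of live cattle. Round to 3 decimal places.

Net carry = r + u − y = 0.0619 + 0.0180 − 0.0686 = 0.0113
F = S·e^((r+u−y)T) = 1.999 · e^(0.0113 × 4/12) = 1.999 · e^0.003767
= 1.999 × 1.003774 = €2.007 per pound

€2.007 per pound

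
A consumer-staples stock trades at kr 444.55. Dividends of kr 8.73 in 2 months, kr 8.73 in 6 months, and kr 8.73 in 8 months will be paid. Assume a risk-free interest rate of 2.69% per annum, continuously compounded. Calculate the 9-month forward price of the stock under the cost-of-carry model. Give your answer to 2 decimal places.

kr 427.20

PV(dividends) I = 8.73·e^(−0.0269·2/12) + 8.73·e^(−0.0269·6/12) + 8.73·e^(−0.0269·8/12)
I = 8.6909 + 8.6134 + 8.5748 = 25.8791
F = (S − I)·e^(rT) = (444.55 − 25.8791) · e^(0.0269·9/12)
= 418.6709 · e^0.020175 = 418.6709 × 1.020380 = kr 427.20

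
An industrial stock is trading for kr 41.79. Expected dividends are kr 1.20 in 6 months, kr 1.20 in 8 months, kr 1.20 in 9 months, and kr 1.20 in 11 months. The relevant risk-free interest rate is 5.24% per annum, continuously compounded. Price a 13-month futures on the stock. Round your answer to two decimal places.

kr 39.34

PV(dividends) I = 1.20·e^(−0.0524·6/12) + 1.20·e^(−0.0524·8/12) + 1.20·e^(−0.0524·9/12) + 1.20·e^(−0.0524·11/12)
I = 1.1690 + 1.1588 + 1.1538 + 1.1437 = 4.6253
F = (S − I)·e^(rT) = (41.79 − 4.6253) · e^(0.0524·13/12)
= 37.1647 · e^0.056767 = 37.1647 × 1.058409 = kr 39.34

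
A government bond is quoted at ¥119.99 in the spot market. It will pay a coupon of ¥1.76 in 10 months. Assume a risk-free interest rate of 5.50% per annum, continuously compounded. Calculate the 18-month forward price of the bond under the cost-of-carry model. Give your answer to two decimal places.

¥128.48

PV(coupons) I = 1.76·e^(−0.0550·10/12)
I = 1.6812
F = (S − I)·e^(rT) = (119.99 − 1.6812) · e^(0.0550·18/12)
= 118.3088 · e^0.082500 = 118.3088 × 1.085999 = ¥128.48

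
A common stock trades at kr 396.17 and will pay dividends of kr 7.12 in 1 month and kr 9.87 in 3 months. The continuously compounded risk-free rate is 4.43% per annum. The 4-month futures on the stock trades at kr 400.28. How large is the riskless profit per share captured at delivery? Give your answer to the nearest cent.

PV(dividends) I = 7.12·e^(−0.0443·1/12) + 9.87·e^(−0.0443·3/12) = 16.8551
Fair futures F* = (S − I)·e^(rT) = (396.17 − 16.8551)·e^0.014767 = 379.3149 × 1.014877 = 384.9580
Market kr 400.28 > fair 384.9580: forward overpriced → cash-and-carry (borrow at r, buy the stock and collect the dividends, short the forward).
Profit at T = |F_mkt − F*| = |400.28 − 384.9580| = kr 15.32 per share

kr 15.32 per share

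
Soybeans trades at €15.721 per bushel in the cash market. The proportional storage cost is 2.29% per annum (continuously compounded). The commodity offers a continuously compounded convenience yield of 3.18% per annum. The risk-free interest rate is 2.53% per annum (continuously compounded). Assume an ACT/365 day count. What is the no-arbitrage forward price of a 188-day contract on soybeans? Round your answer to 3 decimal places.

Net carry = r + u − y = 0.0253 + 0.0229 − 0.0318 = 0.0164
F = S·e^((r+u−y)T) = 15.721 · e^(0.0164 × 188/365) = 15.721 · e^0.008447
= 15.721 × 1.008483 = €15.854 per bushel

€15.854 per bushel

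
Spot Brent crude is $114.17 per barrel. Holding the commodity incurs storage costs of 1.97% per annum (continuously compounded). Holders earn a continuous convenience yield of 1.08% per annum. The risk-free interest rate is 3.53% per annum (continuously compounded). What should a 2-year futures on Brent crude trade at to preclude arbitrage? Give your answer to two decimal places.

Net carry = r + u − y = 0.0353 + 0.0197 − 0.0108 = 0.0442
F = S·e^((r+u−y)T) = 114.17 · e^(0.0442 × 2) = 114.17 · e^0.088400
= 114.17 × 1.092425 = $124.72 per barrel

$124.72 per barrel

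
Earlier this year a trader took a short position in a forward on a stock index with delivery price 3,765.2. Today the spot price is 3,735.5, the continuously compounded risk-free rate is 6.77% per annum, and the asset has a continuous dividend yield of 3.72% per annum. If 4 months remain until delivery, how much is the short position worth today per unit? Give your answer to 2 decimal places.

-8.28

Current fair forward for the remaining 4 months: F = S·e^((r − q)·T), (r − q) = 0.0677 − 0.0372 = 0.0305
F = 3735.5 · e^(0.0305 × 4/12) = 3735.5 × 1.01021852 = 3773.6713
Value of long forward = (F − K)·e^(−rT) = (3773.6713 − 3765.2) · e^(−0.0677·4/12)
= 8.4713 × 0.97768606 = 8.28
Short position value = −(long value) = -8.28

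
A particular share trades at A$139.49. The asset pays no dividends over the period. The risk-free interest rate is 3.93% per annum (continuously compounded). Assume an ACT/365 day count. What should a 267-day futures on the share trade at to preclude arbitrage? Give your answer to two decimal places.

A$143.56

F = S·e^(rT) = 139.49 · e^(0.0393 × 267/365)
= 139.49 · e^0.028748 = 139.49 × 1.029165
F = A$143.56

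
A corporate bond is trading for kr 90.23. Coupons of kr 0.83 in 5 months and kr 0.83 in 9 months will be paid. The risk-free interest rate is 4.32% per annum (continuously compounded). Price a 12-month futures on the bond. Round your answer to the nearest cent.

PV(coupons) I = 0.83·e^(−0.0432·5/12) + 0.83·e^(−0.0432·9/12)
I = 0.8152 + 0.8035 = 1.6187
F = (S − I)·e^(rT) = (90.23 − 1.6187) · e^(0.0432·12/12)
= 88.6113 · e^0.043200 = 88.6113 × 1.044147 = kr 92.52

kr 92.52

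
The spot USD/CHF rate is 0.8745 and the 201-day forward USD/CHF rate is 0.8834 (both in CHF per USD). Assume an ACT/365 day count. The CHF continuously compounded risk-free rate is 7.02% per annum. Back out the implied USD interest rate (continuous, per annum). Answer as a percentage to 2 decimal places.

F = S·e^((r_CHF − r_USD)T) ⇒ r_USD = r_CHF − ln(F/S)/T
ln(0.8834/0.8745) = 0.010126; /(201/365) = 0.018388
r_USD = 0.0702 − 0.018388 = 0.051812
r_USD = 5.18%

5.18%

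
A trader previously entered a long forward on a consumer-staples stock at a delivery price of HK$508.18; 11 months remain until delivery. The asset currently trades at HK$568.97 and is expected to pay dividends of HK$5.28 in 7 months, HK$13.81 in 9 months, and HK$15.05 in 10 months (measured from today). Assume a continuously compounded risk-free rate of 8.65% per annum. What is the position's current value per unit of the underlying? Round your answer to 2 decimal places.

HK$67.56

PV(remaining dividends) I = 5.28·e^(−0.0865·7/12) + 13.81·e^(−0.0865·9/12) + 15.05·e^(−0.0865·10/12) = 31.9660
Current forward F = (S − I)·e^(rT) = (568.97 − 31.9660)·e^(0.0865·11/12) = 537.0040 × 1.082520 = 581.3176
Value (long) = (F − K)·e^(−rT) = (581.3176 − 508.18) × 0.923770 = 67.5623
Value = HK$67.56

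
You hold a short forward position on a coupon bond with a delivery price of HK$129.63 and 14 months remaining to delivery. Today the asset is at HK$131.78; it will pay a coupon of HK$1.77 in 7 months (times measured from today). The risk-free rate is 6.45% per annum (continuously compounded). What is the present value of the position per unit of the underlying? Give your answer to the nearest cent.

PV(remaining coupons) I = 1.77·e^(−0.0645·7/12) = 1.7046
Current forward F = (S − I)·e^(rT) = (131.78 − 1.7046)·e^(0.0645·14/12) = 130.0754 × 1.078154 = 140.2413
Value (long) = (F − K)·e^(−rT) = (140.2413 − 129.63) × 0.927512 = 9.8421
Short position value = −(long value) = -HK$9.84

-HK$9.84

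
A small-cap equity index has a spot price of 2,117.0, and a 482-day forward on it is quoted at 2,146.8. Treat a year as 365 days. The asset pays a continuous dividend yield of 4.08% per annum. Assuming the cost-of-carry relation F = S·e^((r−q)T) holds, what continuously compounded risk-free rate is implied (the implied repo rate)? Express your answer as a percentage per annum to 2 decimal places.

From F = S·e^((r−q)T): (r − q) = ln(F/S)/T
ln(2146.8/2117.0) = ln(1.014077) = 0.013979
(r − q) = 0.013979 / (482/365) = 0.010586
r = ln(F/S)/T + q = 0.010586 + 0.0408 = 0.051386
r = 5.14%

5.14%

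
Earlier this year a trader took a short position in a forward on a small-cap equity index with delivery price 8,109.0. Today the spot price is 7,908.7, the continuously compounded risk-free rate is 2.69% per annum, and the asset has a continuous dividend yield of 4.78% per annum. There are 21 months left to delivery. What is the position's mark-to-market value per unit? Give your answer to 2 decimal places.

462.06

Current fair forward for the remaining 21 months: F = S·e^((r − q)·T), (r − q) = 0.0269 − 0.0478 = -0.0209
F = 7908.7 · e^(-0.0209 × 21/12) = 7908.7 × 0.96408578 = 7624.6652
Value of long forward = (F − K)·e^(−rT) = (7624.6652 − 8109.0) · e^(−0.0269·21/12)
= -484.3348 × 0.95401584 = -462.06
Short position value = −(long value) = 462.06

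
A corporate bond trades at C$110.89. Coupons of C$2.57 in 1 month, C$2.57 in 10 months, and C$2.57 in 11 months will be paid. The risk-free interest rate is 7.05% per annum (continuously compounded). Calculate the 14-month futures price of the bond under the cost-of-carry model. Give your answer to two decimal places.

PV(coupons) I = 2.57·e^(−0.0705·1/12) + 2.57·e^(−0.0705·10/12) + 2.57·e^(−0.0705·11/12)
I = 2.5549 + 2.4234 + 2.4092 = 7.3875
F = (S − I)·e^(rT) = (110.89 − 7.3875) · e^(0.0705·14/12)
= 103.5025 · e^0.082250 = 103.5025 × 1.085727 = C$112.38

C$112.38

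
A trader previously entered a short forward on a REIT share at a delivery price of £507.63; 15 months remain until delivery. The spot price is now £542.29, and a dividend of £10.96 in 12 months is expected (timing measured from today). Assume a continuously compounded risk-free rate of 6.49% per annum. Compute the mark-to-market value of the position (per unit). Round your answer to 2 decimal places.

PV(remaining dividends) I = 10.96·e^(−0.0649·12/12) = 10.2713
Current forward F = (S − I)·e^(rT) = (542.29 − 10.2713)·e^(0.0649·15/12) = 532.0187 × 1.084506 = 576.9775
Value (long) = (F − K)·e^(−rT) = (576.9775 − 507.63) × 0.922078 = 63.9438
Short position value = −(long value) = -£63.94

-£63.94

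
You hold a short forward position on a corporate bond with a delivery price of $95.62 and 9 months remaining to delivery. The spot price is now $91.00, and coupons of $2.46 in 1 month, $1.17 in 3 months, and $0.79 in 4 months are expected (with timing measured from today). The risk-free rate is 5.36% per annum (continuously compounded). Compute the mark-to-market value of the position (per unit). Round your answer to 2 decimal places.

PV(remaining coupons) I = 2.46·e^(−0.0536·1/12) + 1.17·e^(−0.0536·3/12) + 0.79·e^(−0.0536·4/12) = 4.3795
Current forward F = (S − I)·e^(rT) = (91.00 − 4.3795)·e^(0.0536·9/12) = 86.6205 × 1.041019 = 90.1736
Value (long) = (F − K)·e^(−rT) = (90.1736 − 95.62) × 0.960597 = -5.2318
Short position value = −(long value) = $5.23

$5.23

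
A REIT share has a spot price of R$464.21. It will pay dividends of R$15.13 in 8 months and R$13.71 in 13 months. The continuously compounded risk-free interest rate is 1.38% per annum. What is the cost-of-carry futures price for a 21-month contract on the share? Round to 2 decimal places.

PV(dividends) I = 15.13·e^(−0.0138·8/12) + 13.71·e^(−0.0138·13/12)
I = 14.9914 + 13.5066 = 28.4980
F = (S − I)·e^(rT) = (464.21 − 28.4980) · e^(0.0138·21/12)
= 435.7120 · e^0.024150 = 435.7120 × 1.024444 = R$446.36

R$446.36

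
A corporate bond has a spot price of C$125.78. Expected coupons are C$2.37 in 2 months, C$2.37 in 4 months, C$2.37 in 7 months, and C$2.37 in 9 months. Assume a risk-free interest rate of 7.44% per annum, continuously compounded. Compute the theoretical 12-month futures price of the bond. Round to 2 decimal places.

PV(coupons) I = 2.37·e^(−0.0744·2/12) + 2.37·e^(−0.0744·4/12) + 2.37·e^(−0.0744·7/12) + 2.37·e^(−0.0744·9/12)
I = 2.3408 + 2.3119 + 2.2693 + 2.2414 = 9.1634
F = (S − I)·e^(rT) = (125.78 − 9.1634) · e^(0.0744·12/12)
= 116.6166 · e^0.074400 = 116.6166 × 1.077238 = C$125.62

C$125.62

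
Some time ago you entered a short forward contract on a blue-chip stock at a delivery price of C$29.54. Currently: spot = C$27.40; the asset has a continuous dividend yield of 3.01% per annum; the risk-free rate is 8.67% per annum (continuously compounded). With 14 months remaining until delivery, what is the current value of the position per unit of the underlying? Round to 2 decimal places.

C$0.24

Current fair forward for the remaining 14 months: F = S·e^((r − q)·T), (r − q) = 0.0867 − 0.0301 = 0.0566
F = 27.40 · e^(0.0566 × 14/12) = 27.40 × 1.068262 = 29.2704
Value of long forward = (F − K)·e^(−rT) = (29.2704 − 29.54) · e^(−0.0867·14/12)
= -0.2696 × 0.903797 = -0.24
Short position value = −(long value) = C$0.24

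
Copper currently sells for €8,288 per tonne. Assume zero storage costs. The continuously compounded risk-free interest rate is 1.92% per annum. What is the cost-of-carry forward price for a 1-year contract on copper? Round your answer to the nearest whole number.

F = S·e^(rT) = 8288 · e^(0.0192 × 1) = 8288 · e^0.019200
= 8288 × 1.019386 = €8,449 per tonne

€8,449 per tonne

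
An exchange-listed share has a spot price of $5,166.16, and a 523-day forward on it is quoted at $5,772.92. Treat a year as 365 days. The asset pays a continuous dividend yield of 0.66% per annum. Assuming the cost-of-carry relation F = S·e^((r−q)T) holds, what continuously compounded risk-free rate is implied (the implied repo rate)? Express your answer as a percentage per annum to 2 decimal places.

8.41%

From F = S·e^((r−q)T): (r − q) = ln(F/S)/T
ln(5772.92/5166.16) = ln(1.117449) = 0.111048
(r − q) = 0.111048 / (523/365) = 0.077500
r = ln(F/S)/T + q = 0.077500 + 0.0066 = 0.084100
r = 8.41%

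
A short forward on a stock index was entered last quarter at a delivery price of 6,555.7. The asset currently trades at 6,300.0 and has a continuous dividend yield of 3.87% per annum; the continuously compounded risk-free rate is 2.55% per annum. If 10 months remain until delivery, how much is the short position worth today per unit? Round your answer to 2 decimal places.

Current fair forward for the remaining 10 months: F = S·e^((r − q)·T), (r − q) = 0.0255 − 0.0387 = -0.0132
F = 6300.0 · e^(-0.0132 × 10/12) = 6300.0 × 0.98906028 = 6231.0798
Value of long forward = (F − K)·e^(−rT) = (6231.0798 − 6555.7) · e^(−0.0255·10/12)
= -324.6202 × 0.97897419 = -317.79
Short position value = −(long value) = 317.79

317.79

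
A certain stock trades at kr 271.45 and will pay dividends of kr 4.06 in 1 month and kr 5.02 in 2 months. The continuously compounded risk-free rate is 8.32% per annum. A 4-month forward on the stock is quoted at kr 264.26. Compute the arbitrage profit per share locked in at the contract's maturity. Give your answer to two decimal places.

PV(dividends) I = 4.06·e^(−0.0832·1/12) + 5.02·e^(−0.0832·2/12) = 8.9828
Fair forward F* = (S − I)·e^(rT) = (271.45 − 8.9828)·e^0.027733 = 262.4672 × 1.028121 = 269.8480
Market kr 264.26 < fair 269.8480: forward underpriced → reverse cash-and-carry (short the stock, invest proceeds at r, pay the dividends, go long the forward).
Profit at T = |F_mkt − F*| = |264.26 − 269.8480| = kr 5.59 per share

kr 5.59 per share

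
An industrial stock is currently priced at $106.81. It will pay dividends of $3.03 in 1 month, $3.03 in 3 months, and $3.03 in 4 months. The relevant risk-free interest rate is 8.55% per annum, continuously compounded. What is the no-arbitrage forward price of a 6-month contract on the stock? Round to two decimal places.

$102.17

PV(dividends) I = 3.03·e^(−0.0855·1/12) + 3.03·e^(−0.0855·3/12) + 3.03·e^(−0.0855·4/12)
I = 3.0085 + 2.9659 + 2.9449 = 8.9193
F = (S − I)·e^(rT) = (106.81 − 8.9193) · e^(0.0855·6/12)
= 97.8907 · e^0.042750 = 97.8907 × 1.043677 = $102.17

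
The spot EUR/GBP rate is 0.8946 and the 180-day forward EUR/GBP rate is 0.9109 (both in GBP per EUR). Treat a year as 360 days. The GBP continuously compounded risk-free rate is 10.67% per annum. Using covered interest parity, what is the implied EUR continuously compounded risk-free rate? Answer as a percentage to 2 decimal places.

7.06%

F = S·e^((r_GBP − r_EUR)T) ⇒ r_EUR = r_GBP − ln(F/S)/T
ln(0.9109/0.8946) = 0.018056; /(180/360) = 0.036112
r_EUR = 0.1067 − 0.036112 = 0.070588
r_EUR = 7.06%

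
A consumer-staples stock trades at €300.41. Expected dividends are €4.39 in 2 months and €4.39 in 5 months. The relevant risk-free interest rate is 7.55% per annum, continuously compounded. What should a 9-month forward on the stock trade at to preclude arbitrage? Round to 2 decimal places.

PV(dividends) I = 4.39·e^(−0.0755·2/12) + 4.39·e^(−0.0755·5/12)
I = 4.3351 + 4.2540 = 8.5891
F = (S − I)·e^(rT) = (300.41 − 8.5891) · e^(0.0755·9/12)
= 291.8209 · e^0.056625 = 291.8209 × 1.058259 = €308.82

€308.82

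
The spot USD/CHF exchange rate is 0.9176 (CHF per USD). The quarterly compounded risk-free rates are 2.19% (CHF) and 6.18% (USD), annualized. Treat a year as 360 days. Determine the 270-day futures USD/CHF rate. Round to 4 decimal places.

By covered interest parity, F = S · (1+r_CHF/4)^(4T) / (1+r_USD/4)^(4T)
= 0.9176 × 1.016515 / 1.047070 = 0.9176 × 0.970819
F = 0.8908 CHF per USD

0.8908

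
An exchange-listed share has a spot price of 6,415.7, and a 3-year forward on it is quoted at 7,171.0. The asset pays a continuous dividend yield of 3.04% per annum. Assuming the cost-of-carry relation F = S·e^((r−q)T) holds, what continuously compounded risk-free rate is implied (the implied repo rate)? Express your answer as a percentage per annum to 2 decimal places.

From F = S·e^((r−q)T): (r − q) = ln(F/S)/T
ln(7171.0/6415.7) = ln(1.117727) = 0.111297
(r − q) = 0.111297 / (3) = 0.037099
r = ln(F/S)/T + q = 0.037099 + 0.0304 = 0.067499
r = 6.75%

6.75%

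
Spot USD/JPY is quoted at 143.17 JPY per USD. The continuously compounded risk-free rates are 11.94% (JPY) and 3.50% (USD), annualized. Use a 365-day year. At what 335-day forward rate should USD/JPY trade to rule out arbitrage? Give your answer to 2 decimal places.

F = S·e^((r_JPY − r_USD)T) = 143.17 · e^((0.1194 − 0.0350) × 335/365)
= 143.17 · e^0.077463 = 143.17 × 1.080542
F = 154.70 JPY per USD

154.70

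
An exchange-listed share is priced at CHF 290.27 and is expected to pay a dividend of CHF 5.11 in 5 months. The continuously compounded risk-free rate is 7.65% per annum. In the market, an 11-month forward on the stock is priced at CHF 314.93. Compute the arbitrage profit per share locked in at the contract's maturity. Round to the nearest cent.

CHF 8.88 per share

PV(dividends) I = 5.11·e^(−0.0765·5/12) = 4.9497
Fair forward F* = (S − I)·e^(rT) = (290.27 − 4.9497)·e^0.070125 = 285.3203 × 1.072642 = 306.0465
Market CHF 314.93 > fair 306.0465: forward overpriced → cash-and-carry (borrow at r, buy the stock and collect the dividends, short the forward).
Profit at T = |F_mkt − F*| = |314.93 − 306.0465| = CHF 8.88 per share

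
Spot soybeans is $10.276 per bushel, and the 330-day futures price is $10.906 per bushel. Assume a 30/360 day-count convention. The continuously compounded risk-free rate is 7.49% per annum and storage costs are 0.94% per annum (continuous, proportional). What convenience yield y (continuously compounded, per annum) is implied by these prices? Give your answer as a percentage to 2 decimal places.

F = S·e^((r+u−y)T) ⇒ (r+u−y) = ln(F/S)/T
ln(10.906/10.276) = 0.059502; /T ⇒ 0.064911
y = r + u − ln(F/S)/T = 0.0749 + 0.0094 − 0.064911 = 0.019389
y = 1.94%

1.94%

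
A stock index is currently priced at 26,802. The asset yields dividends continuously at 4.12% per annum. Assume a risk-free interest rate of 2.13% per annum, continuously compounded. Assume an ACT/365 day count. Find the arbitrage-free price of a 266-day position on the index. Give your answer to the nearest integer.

26,416

F = S·e^((r − q)T) = 26802 · e^((0.0213 − 0.0412) × 266/365)
= 26802 · e^-0.014502 = 26802 × 0.985603
F = 26,416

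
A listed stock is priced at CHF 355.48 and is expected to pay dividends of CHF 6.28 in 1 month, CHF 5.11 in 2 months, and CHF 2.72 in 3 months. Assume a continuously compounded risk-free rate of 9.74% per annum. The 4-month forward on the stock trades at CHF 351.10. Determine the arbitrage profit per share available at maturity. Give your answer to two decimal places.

PV(dividends) I = 6.28·e^(−0.0974·1/12) + 5.11·e^(−0.0974·2/12) + 2.72·e^(−0.0974·3/12) = 13.9115
Fair forward F* = (S − I)·e^(rT) = (355.48 − 13.9115)·e^0.032467 = 341.5685 × 1.033000 = 352.8403
Market CHF 351.10 < fair 352.8403: forward underpriced → reverse cash-and-carry (short the stock, invest proceeds at r, pay the dividends, go long the forward).
Profit at T = |F_mkt − F*| = |351.10 − 352.8403| = CHF 1.74 per share

CHF 1.74 per share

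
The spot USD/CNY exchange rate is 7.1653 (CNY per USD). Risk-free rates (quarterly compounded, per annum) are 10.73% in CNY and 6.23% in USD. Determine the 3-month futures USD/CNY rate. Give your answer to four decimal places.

By covered interest parity, F = S · (1+r_CNY/4)^(4T) / (1+r_USD/4)^(4T)
= 7.1653 × 1.026825 / 1.015575 = 7.1653 × 1.011077
F = 7.2447 CNY per USD

7.2447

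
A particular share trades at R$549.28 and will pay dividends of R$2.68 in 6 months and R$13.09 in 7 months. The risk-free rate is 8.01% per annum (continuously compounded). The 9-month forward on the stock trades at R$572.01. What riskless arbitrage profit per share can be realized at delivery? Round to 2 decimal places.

PV(dividends) I = 2.68·e^(−0.0801·6/12) + 13.09·e^(−0.0801·7/12) = 15.0672
Fair forward F* = (S − I)·e^(rT) = (549.28 − 15.0672)·e^0.060075 = 534.2128 × 1.061916 = 567.2891
Market R$572.01 > fair 567.2891: forward overpriced → cash-and-carry (borrow at r, buy the stock and collect the dividends, short the forward).
Profit at T = |F_mkt − F*| = |572.01 − 567.2891| = R$4.72 per share

R$4.72 per share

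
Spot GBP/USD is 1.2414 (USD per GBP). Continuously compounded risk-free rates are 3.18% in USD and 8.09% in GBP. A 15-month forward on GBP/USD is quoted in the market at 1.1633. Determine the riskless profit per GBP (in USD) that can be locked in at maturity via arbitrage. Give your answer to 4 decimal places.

Fair forward: F* = S·e^(carry·T), with carry = (r_USD − r_GBP) = 0.0318 − 0.0809 = -0.0491
F* = 1.2414 · e^(-0.0491 × 15/12) = 1.2414 · e^-0.061375 = 1.2414 × 0.940470 = 1.1675
Market 1.1633 < fair 1.1675: forward underpriced → reverse cash-and-carry (short spot, go long the forward).
At maturity, profit = |F_mkt − F*| = |1.1633 − 1.1675| = 0.0042 per GBP (in USD)

0.0042 per GBP (in USD)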